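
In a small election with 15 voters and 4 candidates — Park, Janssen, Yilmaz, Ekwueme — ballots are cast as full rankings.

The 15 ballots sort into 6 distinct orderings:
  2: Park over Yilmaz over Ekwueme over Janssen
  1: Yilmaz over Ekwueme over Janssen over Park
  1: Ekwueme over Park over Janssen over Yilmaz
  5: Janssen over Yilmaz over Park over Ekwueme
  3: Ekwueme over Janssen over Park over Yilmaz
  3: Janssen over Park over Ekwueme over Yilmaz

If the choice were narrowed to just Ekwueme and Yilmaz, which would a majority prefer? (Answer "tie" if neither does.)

Yilmaz

Ballots ranking Ekwueme above Yilmaz: 1 + 3 + 3 = 7.
Ballots ranking Yilmaz above Ekwueme: 15 − 7 = 8.
Yilmaz wins the head-to-head 8–7.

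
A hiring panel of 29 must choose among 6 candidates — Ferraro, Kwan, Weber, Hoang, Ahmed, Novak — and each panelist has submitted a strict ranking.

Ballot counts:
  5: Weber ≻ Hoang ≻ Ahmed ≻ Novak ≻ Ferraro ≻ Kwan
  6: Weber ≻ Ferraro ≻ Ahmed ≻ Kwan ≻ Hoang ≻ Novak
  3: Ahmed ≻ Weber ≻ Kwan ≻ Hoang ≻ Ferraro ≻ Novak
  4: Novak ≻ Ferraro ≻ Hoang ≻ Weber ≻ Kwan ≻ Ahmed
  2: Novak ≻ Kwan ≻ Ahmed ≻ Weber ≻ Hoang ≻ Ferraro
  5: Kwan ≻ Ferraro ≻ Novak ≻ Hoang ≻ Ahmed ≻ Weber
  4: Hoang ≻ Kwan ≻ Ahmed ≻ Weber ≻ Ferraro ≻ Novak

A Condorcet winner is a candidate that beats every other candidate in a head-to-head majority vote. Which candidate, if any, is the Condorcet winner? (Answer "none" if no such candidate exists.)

Weber

Check each pair by majority over 29 ballots:
Ferraro vs Kwan: Ferraro preferred on 5+6+4 = 15 ballots; Ferraro wins 15–14.
Ferraro vs Weber: Ferraro is ranked higher on 4+5 = 9 ballots, Weber on 20. Weber wins 20–9.
Ferraro vs Hoang: Ferraro preferred on 6+4+5 = 15 ballots; Ferraro wins 15–14.
Ferraro vs Ahmed: 6+4+5 = 15 for Ferraro, 14 for Ahmed — Ferraro by 15–14.
Ferraro vs Novak: Ferraro preferred on 6+3+5+4 = 18 ballots; Ferraro wins 18–11.
Kwan vs Weber: Kwan preferred on 2+5+4 = 11 ballots; Weber wins 18–11.
Kwan vs Hoang: Kwan preferred on 6+3+2+5 = 16 ballots; Kwan wins 16–13.
Kwan vs Ahmed: 4+2+5+4 = 15 for Kwan, 14 for Ahmed — Kwan by 15–14.
Kwan vs Novak: Kwan is ranked higher on 6+3+5+4 = 18 ballots, Novak on 11. Kwan wins 18–11.
Weber vs Hoang: Weber preferred on 5+6+3+2 = 16 ballots; Weber wins 16–13.
Weber vs Ahmed: Weber is ranked higher on 5+6+4 = 15 ballots, Ahmed on 14. Weber wins 15–14.
Weber vs Novak: Weber preferred on 5+6+3+4 = 18 ballots; Weber wins 18–11.
Hoang vs Ahmed: 18 to 11, Hoang.
Hoang vs Novak: 18 to 11, Hoang.
Ahmed vs Novak: Ahmed is ranked higher on 5+6+3+4 = 18 ballots, Novak on 11. Ahmed wins 18–11.
Only Weber has no losses; Weber is the Condorcet winner.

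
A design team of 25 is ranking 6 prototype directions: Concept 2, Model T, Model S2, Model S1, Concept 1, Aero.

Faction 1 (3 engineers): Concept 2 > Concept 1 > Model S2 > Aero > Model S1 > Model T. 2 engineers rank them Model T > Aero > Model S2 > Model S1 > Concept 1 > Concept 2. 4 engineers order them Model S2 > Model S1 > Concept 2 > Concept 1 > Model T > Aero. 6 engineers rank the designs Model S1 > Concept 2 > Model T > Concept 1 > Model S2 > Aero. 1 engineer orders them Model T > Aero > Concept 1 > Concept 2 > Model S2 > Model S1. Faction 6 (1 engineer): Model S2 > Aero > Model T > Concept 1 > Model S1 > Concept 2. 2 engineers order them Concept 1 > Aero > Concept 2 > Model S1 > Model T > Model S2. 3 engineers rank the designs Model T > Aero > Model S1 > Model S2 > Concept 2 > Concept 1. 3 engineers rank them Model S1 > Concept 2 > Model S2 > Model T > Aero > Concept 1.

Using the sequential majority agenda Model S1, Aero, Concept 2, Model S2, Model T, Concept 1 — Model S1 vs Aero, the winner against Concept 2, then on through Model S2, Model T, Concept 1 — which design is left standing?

Model S1

Round 1: Model S1 vs Aero — 13–12, Model S1 advances.
Round 2: Model S1 vs Concept 2 — 19–6, Model S1 advances.
Round 3: Model S1 vs Model S2 — 14–11, Model S1 advances.
Round 4: Model S1 vs Model T — 18–7, Model S1 advances.
Round 5: Model S1 vs Concept 1 — 18–7, Model S1 advances.
Model S1 survives the agenda.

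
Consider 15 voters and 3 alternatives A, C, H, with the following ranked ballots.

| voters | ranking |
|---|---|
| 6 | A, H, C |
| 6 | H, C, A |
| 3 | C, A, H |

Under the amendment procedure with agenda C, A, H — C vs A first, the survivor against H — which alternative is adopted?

Round 1: C vs A — 9–6, C advances.
Round 2: C vs H — 3–12, H advances.
The agenda winner is H.

H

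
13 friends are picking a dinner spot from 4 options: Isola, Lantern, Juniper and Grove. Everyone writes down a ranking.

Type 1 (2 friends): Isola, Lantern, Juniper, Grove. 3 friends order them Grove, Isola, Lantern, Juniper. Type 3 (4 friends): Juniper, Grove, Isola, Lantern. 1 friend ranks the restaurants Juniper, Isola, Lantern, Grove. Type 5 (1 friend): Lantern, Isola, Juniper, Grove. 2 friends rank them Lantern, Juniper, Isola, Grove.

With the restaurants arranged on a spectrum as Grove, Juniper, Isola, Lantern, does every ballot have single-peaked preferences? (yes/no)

no

Axis positions: Grove=1, Juniper=2, Isola=3, Lantern=4.
Type 1 (peak Isola at position 3): ranking walks positions 3-4-2-1, expanding outward from the peak — single-peaked.
Type 2: ranking walks positions 1-3-4-2; Isola is ranked above Juniper even though Juniper lies between Isola and the peak Grove on the axis — preferences dip and rise again. Not single-peaked.
Type 3 (peak Juniper at position 2): ranking walks positions 2-1-3-4, expanding outward from the peak — single-peaked.
Type 4 (peak Juniper at position 2): ranking walks positions 2-3-4-1, expanding outward from the peak — single-peaked.
Type 5 (peak Lantern at position 4): ranking walks positions 4-3-2-1, expanding outward from the peak — single-peaked.
Type 6: ranking walks positions 4-2-3-1; Juniper is ranked above Isola even though Isola lies between Juniper and the peak Lantern on the axis — preferences dip and rise again. Not single-peaked.
Type 2 violates single-peakedness, so the profile is not single-peaked on this axis.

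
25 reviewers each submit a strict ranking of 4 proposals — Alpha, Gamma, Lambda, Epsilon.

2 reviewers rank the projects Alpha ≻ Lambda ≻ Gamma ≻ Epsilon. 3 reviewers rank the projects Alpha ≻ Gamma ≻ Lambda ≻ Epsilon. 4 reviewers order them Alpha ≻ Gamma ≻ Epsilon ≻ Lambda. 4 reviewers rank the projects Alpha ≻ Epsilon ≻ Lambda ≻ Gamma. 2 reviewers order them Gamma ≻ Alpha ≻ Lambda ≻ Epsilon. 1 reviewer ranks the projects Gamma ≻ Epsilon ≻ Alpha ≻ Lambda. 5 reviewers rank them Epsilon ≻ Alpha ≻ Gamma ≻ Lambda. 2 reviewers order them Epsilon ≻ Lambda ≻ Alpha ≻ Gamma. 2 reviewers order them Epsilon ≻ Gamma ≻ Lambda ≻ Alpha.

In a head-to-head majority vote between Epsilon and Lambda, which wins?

Ballots ranking Epsilon above Lambda: 4 + 4 + 1 + 5 + 2 + 2 = 18.
Ballots ranking Lambda above Epsilon: 25 − 18 = 7.
Epsilon wins the head-to-head 18–7.

Epsilon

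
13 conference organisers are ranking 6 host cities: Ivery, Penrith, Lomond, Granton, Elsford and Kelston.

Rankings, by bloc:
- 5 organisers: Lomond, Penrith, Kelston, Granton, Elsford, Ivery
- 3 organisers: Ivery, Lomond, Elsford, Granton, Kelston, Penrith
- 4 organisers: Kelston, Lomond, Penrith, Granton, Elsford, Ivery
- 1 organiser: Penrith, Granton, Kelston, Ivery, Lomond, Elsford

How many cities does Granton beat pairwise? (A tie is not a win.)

2

Granton against each rival (13 organisers):
Granton vs Ivery: Granton wins 10–3.
Granton vs Penrith: 3 for Granton, 10 for Penrith — Penrith by 10–3.
Granton vs Lomond: 1 to 12, Lomond.
Granton vs Elsford: 10 to 3, Granton.
Granton vs Kelston: 3+1 = 4 for Granton, 9 for Kelston — Kelston by 9–4.
Granton beats Ivery, Elsford; loses to Penrith, Lomond, Kelston — 2 pairwise wins.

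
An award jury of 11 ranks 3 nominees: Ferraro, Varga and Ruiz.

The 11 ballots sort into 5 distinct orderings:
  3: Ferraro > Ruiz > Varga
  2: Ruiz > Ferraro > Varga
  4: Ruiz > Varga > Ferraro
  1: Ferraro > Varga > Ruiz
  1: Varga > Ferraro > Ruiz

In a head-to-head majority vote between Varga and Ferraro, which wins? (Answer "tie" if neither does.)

Ballots ranking Varga above Ferraro: 4 + 1 = 5.
Ballots ranking Ferraro above Varga: 11 − 5 = 6.
Ferraro wins the head-to-head 6–5.

Ferraro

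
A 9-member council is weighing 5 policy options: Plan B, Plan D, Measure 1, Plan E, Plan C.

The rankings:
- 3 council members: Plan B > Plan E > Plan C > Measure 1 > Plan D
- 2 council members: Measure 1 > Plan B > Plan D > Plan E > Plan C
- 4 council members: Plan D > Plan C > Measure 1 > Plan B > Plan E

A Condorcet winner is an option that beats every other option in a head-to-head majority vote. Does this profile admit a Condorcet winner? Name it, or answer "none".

Check each pair by majority over 9 ballots:
Plan B vs Plan D: Plan B wins 5–4.
Plan B vs Measure 1: Measure 1, 6–3.
Plan B vs Plan E: Plan B, 9–0.
Plan B vs Plan C: Plan B wins 5–4.
Plan D vs Measure 1: Measure 1, 5–4.
Plan D vs Plan E: Plan D, 6–3.
Plan D vs Plan C: Plan D, 6–3.
Measure 1 vs Plan E: Measure 1 wins 6–3.
Measure 1 vs Plan C: Plan C, 7–2.
Plan E–Plan C: Plan E 5–4.
Every option loses at least once (Plan B loses to Measure 1; Plan D loses to Plan B; Measure 1 loses to Plan C; Plan E loses to Plan B; Plan C loses to Plan B). The majority relation contains the cycle Plan B → Plan C → Measure 1 → Plan B, so there is no Condorcet winner.

none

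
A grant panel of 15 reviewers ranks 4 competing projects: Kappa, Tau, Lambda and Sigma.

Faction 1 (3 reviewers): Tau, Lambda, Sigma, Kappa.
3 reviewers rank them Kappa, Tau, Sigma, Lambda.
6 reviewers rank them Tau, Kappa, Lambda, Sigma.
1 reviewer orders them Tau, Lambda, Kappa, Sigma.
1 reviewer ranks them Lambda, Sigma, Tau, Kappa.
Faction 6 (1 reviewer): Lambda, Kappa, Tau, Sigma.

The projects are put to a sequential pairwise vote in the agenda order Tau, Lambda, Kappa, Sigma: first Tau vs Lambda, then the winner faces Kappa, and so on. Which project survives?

Tau

Round 1: Tau vs Lambda — 13–2, Tau advances.
Round 2: Tau vs Kappa — 11–4, Tau advances.
Round 3: Tau vs Sigma — 14–1, Tau advances.
Tau survives the agenda.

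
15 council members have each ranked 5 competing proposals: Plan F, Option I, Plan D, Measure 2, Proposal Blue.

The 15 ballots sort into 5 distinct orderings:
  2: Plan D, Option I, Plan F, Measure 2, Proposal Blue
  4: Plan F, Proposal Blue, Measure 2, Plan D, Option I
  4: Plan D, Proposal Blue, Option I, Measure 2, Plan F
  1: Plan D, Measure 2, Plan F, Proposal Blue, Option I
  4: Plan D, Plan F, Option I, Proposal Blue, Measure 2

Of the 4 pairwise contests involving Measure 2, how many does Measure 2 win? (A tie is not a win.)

0

Measure 2 against each rival (15 council members):
Measure 2 vs Plan F: 5 to 10, Plan F.
Measure 2 vs Option I: Measure 2 preferred on 4+1 = 5 ballots; Option I wins 10–5.
Measure 2–Plan D: Plan D 11–4.
Measure 2 vs Proposal Blue: 3 to 12, Proposal Blue.
Measure 2 beats no one; loses to Plan F, Option I, Plan D, Proposal Blue — 0 pairwise wins.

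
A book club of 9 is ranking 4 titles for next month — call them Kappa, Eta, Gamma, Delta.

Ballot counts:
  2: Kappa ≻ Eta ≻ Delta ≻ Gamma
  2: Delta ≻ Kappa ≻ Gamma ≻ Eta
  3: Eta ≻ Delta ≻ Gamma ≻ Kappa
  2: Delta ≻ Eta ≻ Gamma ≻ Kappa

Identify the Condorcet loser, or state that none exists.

Kappa

Pairwise majorities:
Kappa vs Eta: 4 to 5, Eta.
Kappa vs Gamma: Kappa preferred on 2+2 = 4 ballots; Gamma wins 5–4.
Kappa vs Delta: Kappa preferred on 2 ballots; Delta wins 7–2.
Eta vs Gamma: Eta wins 7–2.
Eta vs Delta: Eta wins 5–4.
Gamma vs Delta: Gamma preferred on 0 ballots; Delta wins 9–0.
Only Kappa has no wins; Kappa is the Condorcet loser.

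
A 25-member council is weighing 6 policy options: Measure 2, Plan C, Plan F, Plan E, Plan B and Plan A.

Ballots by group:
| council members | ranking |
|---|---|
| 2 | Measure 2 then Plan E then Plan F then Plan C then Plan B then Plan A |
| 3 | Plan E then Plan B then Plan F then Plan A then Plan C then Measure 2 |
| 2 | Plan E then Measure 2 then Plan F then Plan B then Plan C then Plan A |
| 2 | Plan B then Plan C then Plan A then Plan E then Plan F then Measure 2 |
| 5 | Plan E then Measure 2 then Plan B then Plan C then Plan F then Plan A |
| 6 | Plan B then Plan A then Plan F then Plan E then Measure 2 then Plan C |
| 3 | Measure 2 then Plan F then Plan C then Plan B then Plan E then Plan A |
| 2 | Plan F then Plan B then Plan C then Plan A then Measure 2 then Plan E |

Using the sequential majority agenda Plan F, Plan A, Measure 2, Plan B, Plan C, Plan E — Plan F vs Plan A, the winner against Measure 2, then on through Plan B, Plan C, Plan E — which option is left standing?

Plan B

Round 1: Plan F vs Plan A — 17–8, Plan F advances.
Round 2: Plan F vs Measure 2 — 13–12, Plan F advances.
Round 3: Plan F vs Plan B — 9–16, Plan B advances.
Round 4: Plan B vs Plan C — 20–5, Plan B advances.
Round 5: Plan B vs Plan E — 13–12, Plan B advances.
Plan B survives the agenda.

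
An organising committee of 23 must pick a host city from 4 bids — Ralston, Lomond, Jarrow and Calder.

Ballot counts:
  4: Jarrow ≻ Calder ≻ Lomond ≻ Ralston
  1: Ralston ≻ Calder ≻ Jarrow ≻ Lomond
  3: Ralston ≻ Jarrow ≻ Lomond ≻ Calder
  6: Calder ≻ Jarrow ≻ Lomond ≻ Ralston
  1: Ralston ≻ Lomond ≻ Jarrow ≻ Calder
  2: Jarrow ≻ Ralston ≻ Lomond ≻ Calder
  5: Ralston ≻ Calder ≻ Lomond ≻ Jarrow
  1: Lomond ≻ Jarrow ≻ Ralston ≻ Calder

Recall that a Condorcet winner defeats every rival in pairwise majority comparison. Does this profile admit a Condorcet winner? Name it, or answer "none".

Check each pair by majority over 23 ballots:
Ralston vs Lomond: Ralston is ranked higher on 1+3+1+2+5 = 12 ballots, Lomond on 11. Ralston wins 12–11.
Ralston vs Jarrow: 10 to 13, Jarrow.
Ralston vs Calder: 1+3+1+2+5+1 = 13 for Ralston, 10 for Calder — Ralston by 13–10.
Lomond vs Jarrow: Lomond preferred on 1+5+1 = 7 ballots; Jarrow wins 16–7.
Lomond vs Calder: Lomond is ranked higher on 3+1+2+1 = 7 ballots, Calder on 16. Calder wins 16–7.
Jarrow vs Calder: 4+3+1+2+1 = 11 for Jarrow, 12 for Calder — Calder by 12–11.
No city is unbeaten: Ralston loses to Jarrow; Lomond loses to Ralston; Jarrow loses to Calder; Calder loses to Ralston. In particular Ralston > Calder > Jarrow > Ralston is a majority cycle — no Condorcet winner exists.

none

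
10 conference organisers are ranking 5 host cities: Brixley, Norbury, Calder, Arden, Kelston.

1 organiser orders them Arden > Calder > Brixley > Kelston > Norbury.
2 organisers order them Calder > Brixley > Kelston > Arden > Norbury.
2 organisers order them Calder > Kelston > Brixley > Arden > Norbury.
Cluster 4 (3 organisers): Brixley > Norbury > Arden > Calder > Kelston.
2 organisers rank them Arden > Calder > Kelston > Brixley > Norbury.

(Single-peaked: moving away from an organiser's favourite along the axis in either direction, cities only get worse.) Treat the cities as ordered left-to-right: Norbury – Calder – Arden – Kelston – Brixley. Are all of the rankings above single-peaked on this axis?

Axis positions: Norbury=1, Calder=2, Arden=3, Kelston=4, Brixley=5.
Cluster 1: ranking walks positions 3-2-5-4-1; Brixley is ranked above Kelston even though Kelston lies between Brixley and the peak Arden on the axis — preferences dip and rise again. Not single-peaked.
Cluster 2: ranking walks positions 2-5-4-3-1; Brixley is ranked above Arden even though Arden lies between Brixley and the peak Calder on the axis — preferences dip and rise again. Not single-peaked.
Cluster 3: ranking walks positions 2-4-5-3-1; Kelston is ranked above Arden even though Arden lies between Kelston and the peak Calder on the axis — preferences dip and rise again. Not single-peaked.
Cluster 4: ranking walks positions 5-1-3-2-4; Norbury is ranked above Kelston even though Kelston lies between Norbury and the peak Brixley on the axis — preferences dip and rise again. Not single-peaked.
Cluster 5 (peak Arden at position 3): ranking walks positions 3-2-4-5-1, expanding outward from the peak — single-peaked.
Cluster 1 violates single-peakedness, so the profile is not single-peaked on this axis.

no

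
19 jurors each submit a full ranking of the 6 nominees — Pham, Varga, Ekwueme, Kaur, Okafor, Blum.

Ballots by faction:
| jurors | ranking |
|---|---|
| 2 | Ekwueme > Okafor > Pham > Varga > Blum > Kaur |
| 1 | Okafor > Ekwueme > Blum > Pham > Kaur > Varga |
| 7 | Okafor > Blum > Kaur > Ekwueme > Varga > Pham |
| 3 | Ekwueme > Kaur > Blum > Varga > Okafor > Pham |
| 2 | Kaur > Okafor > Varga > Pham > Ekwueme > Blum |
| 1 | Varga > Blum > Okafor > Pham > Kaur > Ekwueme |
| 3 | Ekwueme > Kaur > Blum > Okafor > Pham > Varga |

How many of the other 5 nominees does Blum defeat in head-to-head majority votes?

3

Blum against each rival (19 jurors):
Blum vs Pham: Blum, 15–4.
Blum vs Varga: 1+7+3+3 = 14 for Blum, 5 for Varga — Blum by 14–5.
Blum vs Ekwueme: Blum preferred on 7+1 = 8 ballots; Ekwueme wins 11–8.
Blum vs Kaur: Blum preferred on 2+1+7+1 = 11 ballots; Blum wins 11–8.
Blum vs Okafor: Blum preferred on 3+1+3 = 7 ballots; Okafor wins 12–7.
Blum beats Pham, Varga, Kaur; loses to Ekwueme, Okafor — 3 pairwise wins.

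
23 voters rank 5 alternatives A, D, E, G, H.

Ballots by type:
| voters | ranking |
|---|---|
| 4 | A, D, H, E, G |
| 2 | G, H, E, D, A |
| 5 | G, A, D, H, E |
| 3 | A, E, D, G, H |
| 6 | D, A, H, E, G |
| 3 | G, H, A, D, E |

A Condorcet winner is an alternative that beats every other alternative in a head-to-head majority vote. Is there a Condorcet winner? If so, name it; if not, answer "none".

Pairwise majorities:
A–D: A 15–8.
A vs E: A wins 21–2.
A vs G: A wins 13–10.
A vs H: A, 18–5.
D vs E: D, 18–5.
D vs G: D, 13–10.
D vs H: D wins 18–5.
E vs G: E, 13–10.
E vs H: H, 20–3.
G–H: G 13–10.
A beats each of D, E, G, H — A is the Condorcet winner.

A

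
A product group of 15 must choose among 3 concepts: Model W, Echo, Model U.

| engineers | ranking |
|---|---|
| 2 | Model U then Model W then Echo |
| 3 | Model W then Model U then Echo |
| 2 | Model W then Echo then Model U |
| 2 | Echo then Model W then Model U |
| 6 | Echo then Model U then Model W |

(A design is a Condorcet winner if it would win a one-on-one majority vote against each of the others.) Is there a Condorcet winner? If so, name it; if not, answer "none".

Echo

Check each pair by majority over 15 ballots:
Model W vs Echo: Model W preferred on 2+3+2 = 7 ballots; Echo wins 8–7.
Model W vs Model U: 7 to 8, Model U.
Echo vs Model U: Echo preferred on 2+2+6 = 10 ballots; Echo wins 10–5.
Echo defeats every rival head-to-head and is the Condorcet winner.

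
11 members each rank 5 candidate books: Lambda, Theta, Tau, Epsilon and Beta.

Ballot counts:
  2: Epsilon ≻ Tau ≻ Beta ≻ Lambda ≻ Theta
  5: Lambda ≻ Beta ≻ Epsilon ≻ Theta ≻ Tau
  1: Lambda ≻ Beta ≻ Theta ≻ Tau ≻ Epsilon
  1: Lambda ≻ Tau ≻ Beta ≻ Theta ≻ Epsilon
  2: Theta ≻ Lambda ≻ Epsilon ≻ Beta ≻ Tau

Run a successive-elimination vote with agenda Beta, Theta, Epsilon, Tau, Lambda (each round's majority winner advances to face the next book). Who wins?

Lambda

Round 1: Beta vs Theta — 9–2, Beta advances.
Round 2: Beta vs Epsilon — 7–4, Beta advances.
Round 3: Beta vs Tau — 8–3, Beta advances.
Round 4: Beta vs Lambda — 2–9, Lambda advances.
Lambda survives the agenda.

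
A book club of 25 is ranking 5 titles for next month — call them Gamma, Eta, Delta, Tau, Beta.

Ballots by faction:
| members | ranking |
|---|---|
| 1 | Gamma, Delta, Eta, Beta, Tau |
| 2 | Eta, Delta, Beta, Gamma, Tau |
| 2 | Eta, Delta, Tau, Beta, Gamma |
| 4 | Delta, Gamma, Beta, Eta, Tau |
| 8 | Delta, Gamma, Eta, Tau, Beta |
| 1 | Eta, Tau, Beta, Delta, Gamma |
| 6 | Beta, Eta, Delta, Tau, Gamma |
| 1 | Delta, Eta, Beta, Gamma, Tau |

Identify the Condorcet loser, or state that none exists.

Head-to-head results (25 members):
Gamma vs Eta: 13 to 12, Gamma.
Gamma vs Delta: 1 for Gamma, 24 for Delta — Delta by 24–1.
Gamma vs Tau: Gamma, 16–9.
Gamma vs Beta: Gamma wins 13–12.
Eta vs Delta: 2+2+1+6 = 11 for Eta, 14 for Delta — Delta by 14–11.
Eta–Tau: Eta 25–0.
Eta vs Beta: Eta wins 15–10.
Delta vs Tau: Delta, 24–1.
Delta vs Beta: 1+2+2+4+8+1 = 18 for Delta, 7 for Beta — Delta by 18–7.
Tau vs Beta: Beta wins 14–11.
Tau is beaten in every head-to-head and is the Condorcet loser.

Tau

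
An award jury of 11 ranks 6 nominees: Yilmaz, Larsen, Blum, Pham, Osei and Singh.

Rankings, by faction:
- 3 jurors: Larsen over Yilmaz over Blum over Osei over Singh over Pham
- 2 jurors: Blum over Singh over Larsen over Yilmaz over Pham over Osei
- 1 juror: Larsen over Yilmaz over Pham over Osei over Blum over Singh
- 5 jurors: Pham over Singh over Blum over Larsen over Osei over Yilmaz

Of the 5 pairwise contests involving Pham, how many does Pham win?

3

Pham against each rival (11 jurors):
Pham vs Yilmaz: Yilmaz wins 6–5.
Pham vs Larsen: Larsen wins 6–5.
Pham vs Blum: Pham is ranked higher on 1+5 = 6 ballots, Blum on 5. Pham wins 6–5.
Pham vs Osei: 2+1+5 = 8 for Pham, 3 for Osei — Pham by 8–3.
Pham vs Singh: Pham wins 6–5.
Pham beats Blum, Osei, Singh; loses to Yilmaz, Larsen — 3 pairwise wins.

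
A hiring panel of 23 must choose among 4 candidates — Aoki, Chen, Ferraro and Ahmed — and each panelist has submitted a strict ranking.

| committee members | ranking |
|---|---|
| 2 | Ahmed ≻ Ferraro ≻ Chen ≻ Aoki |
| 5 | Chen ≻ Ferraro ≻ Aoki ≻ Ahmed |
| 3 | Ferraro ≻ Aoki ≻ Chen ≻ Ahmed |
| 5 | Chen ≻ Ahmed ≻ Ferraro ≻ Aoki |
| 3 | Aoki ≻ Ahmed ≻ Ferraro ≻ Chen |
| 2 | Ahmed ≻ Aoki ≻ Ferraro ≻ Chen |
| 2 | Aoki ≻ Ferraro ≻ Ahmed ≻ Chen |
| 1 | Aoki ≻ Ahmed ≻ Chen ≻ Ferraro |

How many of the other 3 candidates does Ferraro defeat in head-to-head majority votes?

2

Ferraro against each rival (23 committee members):
Ferraro vs Aoki: Ferraro wins 15–8.
Ferraro vs Chen: 12 to 11, Ferraro.
Ferraro vs Ahmed: Ferraro is ranked higher on 5+3+2 = 10 ballots, Ahmed on 13. Ahmed wins 13–10.
Ferraro beats Aoki, Chen; loses to Ahmed — 2 pairwise wins.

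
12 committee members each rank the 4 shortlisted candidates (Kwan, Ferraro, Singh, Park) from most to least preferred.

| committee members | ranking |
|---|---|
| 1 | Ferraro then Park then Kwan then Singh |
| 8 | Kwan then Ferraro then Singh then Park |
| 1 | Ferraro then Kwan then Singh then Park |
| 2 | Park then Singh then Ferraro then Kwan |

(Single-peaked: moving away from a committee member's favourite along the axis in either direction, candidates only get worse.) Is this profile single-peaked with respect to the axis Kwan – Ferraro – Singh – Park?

no

Axis positions: Kwan=1, Ferraro=2, Singh=3, Park=4.
Cluster 1: ranking walks positions 2-4-1-3; Park is ranked above Singh even though Singh lies between Park and the peak Ferraro on the axis — preferences dip and rise again. Not single-peaked.
Cluster 2 (peak Kwan at position 1): ranking walks positions 1-2-3-4, expanding outward from the peak — single-peaked.
Cluster 3 (peak Ferraro at position 2): ranking walks positions 2-1-3-4, expanding outward from the peak — single-peaked.
Cluster 4 (peak Park at position 4): ranking walks positions 4-3-2-1, expanding outward from the peak — single-peaked.
Cluster 1 violates single-peakedness, so the profile is not single-peaked on this axis.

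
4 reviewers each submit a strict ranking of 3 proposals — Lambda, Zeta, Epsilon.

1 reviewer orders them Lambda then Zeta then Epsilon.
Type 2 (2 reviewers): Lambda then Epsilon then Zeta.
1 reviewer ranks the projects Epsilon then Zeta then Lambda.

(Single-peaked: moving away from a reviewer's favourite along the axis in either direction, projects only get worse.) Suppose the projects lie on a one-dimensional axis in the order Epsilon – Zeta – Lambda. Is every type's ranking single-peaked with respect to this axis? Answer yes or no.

Axis positions: Epsilon=1, Zeta=2, Lambda=3.
Type 1 (peak Lambda at position 3): ranking walks positions 3-2-1, expanding outward from the peak — single-peaked.
Type 2: ranking walks positions 3-1-2; Epsilon is ranked above Zeta even though Zeta lies between Epsilon and the peak Lambda on the axis — preferences dip and rise again. Not single-peaked.
Type 3 (peak Epsilon at position 1): ranking walks positions 1-2-3, expanding outward from the peak — single-peaked.
Type 2 violates single-peakedness, so the profile is not single-peaked on this axis.

no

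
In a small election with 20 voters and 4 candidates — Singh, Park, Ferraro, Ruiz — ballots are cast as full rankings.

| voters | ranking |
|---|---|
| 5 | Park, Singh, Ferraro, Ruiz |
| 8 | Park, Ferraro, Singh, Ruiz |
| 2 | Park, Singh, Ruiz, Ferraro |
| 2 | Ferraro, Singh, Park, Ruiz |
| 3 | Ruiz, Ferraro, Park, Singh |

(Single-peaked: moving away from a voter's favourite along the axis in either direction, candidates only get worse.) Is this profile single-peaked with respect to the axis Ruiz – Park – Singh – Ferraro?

Axis positions: Ruiz=1, Park=2, Singh=3, Ferraro=4.
Ballot type 1 (peak Park at position 2): ranking walks positions 2-3-4-1, expanding outward from the peak — single-peaked.
Ballot type 2: ranking walks positions 2-4-3-1; Ferraro is ranked above Singh even though Singh lies between Ferraro and the peak Park on the axis — preferences dip and rise again. Not single-peaked.
Ballot type 3 (peak Park at position 2): ranking walks positions 2-3-1-4, expanding outward from the peak — single-peaked.
Ballot type 4 (peak Ferraro at position 4): ranking walks positions 4-3-2-1, expanding outward from the peak — single-peaked.
Ballot type 5: ranking walks positions 1-4-2-3; Ferraro is ranked above Park even though Park lies between Ferraro and the peak Ruiz on the axis — preferences dip and rise again. Not single-peaked.
Ballot type 2 violates single-peakedness, so the profile is not single-peaked on this axis.

no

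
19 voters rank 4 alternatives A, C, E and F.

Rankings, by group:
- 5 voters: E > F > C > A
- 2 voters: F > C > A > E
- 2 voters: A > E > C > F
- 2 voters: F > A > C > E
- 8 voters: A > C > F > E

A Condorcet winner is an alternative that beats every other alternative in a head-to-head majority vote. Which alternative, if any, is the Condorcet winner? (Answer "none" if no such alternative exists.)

Pairwise majorities:
A vs C: A wins 12–7.
A vs E: 2+2+2+8 = 14 for A, 5 for E — A by 14–5.
A vs F: 10 to 9, A.
C–E: C 12–7.
C vs F: C, 10–9.
E vs F: F wins 12–7.
A defeats every rival head-to-head and is the Condorcet winner.

A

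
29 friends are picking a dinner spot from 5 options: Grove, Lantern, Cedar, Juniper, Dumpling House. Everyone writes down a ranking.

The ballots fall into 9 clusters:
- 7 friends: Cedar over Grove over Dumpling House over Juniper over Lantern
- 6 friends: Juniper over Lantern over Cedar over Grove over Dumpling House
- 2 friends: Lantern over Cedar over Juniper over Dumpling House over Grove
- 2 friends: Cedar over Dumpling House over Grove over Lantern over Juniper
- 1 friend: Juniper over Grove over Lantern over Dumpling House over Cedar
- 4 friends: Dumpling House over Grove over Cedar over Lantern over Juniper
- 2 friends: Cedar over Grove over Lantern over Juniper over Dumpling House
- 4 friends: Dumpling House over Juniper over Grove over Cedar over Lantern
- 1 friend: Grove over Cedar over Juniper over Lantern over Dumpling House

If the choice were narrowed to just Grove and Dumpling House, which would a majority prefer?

Ballots ranking Grove above Dumpling House: 7 + 6 + 1 + 2 + 1 = 17.
Ballots ranking Dumpling House above Grove: 29 − 17 = 12.
Grove wins the head-to-head 17–12.

Grove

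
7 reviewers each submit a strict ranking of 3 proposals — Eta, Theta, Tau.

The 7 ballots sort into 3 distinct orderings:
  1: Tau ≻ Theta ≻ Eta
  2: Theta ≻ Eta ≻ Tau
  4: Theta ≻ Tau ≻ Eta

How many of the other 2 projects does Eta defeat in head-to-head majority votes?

Eta against each rival (7 reviewers):
Eta vs Theta: Eta preferred on 0 ballots; Theta wins 7–0.
Eta vs Tau: Eta preferred on 2 ballots; Tau wins 5–2.
Eta beats no one; loses to Theta, Tau — 0 pairwise wins.

0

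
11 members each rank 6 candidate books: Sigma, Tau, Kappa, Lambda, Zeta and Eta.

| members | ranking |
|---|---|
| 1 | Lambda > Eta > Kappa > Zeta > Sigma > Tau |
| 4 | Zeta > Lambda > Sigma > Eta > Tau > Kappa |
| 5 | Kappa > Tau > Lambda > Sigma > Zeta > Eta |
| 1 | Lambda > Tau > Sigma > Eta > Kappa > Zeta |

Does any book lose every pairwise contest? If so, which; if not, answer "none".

none

Head-to-head results (11 members):
Sigma vs Tau: Tau wins 6–5.
Sigma vs Kappa: Kappa, 6–5.
Sigma vs Lambda: 0 to 11, Lambda.
Sigma vs Zeta: Sigma, 6–5.
Sigma vs Eta: 10 to 1, Sigma.
Tau–Kappa: Kappa 6–5.
Tau vs Lambda: Tau preferred on 5 ballots; Lambda wins 6–5.
Tau vs Zeta: Tau preferred on 5+1 = 6 ballots; Tau wins 6–5.
Tau vs Eta: Tau, 6–5.
Kappa vs Lambda: Kappa is ranked higher on 5 ballots, Lambda on 6. Lambda wins 6–5.
Kappa vs Zeta: Kappa wins 7–4.
Kappa vs Eta: 5 to 6, Eta.
Lambda vs Zeta: Lambda preferred on 1+5+1 = 7 ballots; Lambda wins 7–4.
Lambda vs Eta: Lambda wins 11–0.
Zeta vs Eta: Zeta, 9–2.
Each book has at least one pairwise win (Sigma beats Zeta; Tau beats Sigma; Kappa beats Sigma; Lambda beats Sigma; Zeta beats Eta; Eta beats Kappa) — no Condorcet loser.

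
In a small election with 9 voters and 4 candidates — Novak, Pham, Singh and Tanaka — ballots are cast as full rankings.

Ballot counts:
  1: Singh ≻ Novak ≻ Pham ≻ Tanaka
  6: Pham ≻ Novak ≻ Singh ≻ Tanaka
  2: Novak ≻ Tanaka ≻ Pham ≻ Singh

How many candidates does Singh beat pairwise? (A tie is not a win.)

Singh against each rival (9 voters):
Singh vs Novak: 1 to 8, Novak.
Singh vs Pham: 1 for Singh, 8 for Pham — Pham by 8–1.
Singh vs Tanaka: Singh wins 7–2.
Singh beats Tanaka; loses to Novak, Pham — 1 pairwise win.

1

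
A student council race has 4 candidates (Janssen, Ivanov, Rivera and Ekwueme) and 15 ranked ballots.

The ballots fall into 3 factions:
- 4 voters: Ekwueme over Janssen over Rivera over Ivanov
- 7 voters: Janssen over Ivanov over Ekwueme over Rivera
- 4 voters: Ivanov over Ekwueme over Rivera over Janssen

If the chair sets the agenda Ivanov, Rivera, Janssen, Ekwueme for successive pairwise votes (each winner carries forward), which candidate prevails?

Ekwueme

Round 1: Ivanov vs Rivera — 11–4, Ivanov advances.
Round 2: Ivanov vs Janssen — 4–11, Janssen advances.
Round 3: Janssen vs Ekwueme — 7–8, Ekwueme advances.
The agenda winner is Ekwueme.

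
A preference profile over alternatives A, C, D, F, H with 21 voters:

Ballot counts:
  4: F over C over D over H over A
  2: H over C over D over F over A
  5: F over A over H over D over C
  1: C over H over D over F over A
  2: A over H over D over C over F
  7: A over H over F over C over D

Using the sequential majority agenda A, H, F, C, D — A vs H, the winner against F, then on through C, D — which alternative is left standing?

Round 1: A vs H — 14–7, A advances.
Round 2: A vs F — 9–12, F advances.
Round 3: F vs C — 16–5, F advances.
Round 4: F vs D — 16–5, F advances.
F survives the agenda.

F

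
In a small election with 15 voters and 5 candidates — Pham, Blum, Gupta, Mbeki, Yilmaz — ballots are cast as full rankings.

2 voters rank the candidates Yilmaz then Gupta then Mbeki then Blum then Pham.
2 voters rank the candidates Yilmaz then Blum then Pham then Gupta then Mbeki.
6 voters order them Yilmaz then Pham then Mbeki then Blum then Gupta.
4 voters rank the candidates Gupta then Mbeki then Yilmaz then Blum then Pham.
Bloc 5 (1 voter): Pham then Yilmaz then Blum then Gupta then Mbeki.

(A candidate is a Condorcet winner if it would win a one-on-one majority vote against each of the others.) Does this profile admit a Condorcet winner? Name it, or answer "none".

Head-to-head results (15 voters):
Pham vs Blum: Pham preferred on 6+1 = 7 ballots; Blum wins 8–7.
Pham vs Gupta: Pham is ranked higher on 2+6+1 = 9 ballots, Gupta on 6. Pham wins 9–6.
Pham vs Mbeki: 9 to 6, Pham.
Pham vs Yilmaz: 1 for Pham, 14 for Yilmaz — Yilmaz by 14–1.
Blum vs Gupta: 2+6+1 = 9 for Blum, 6 for Gupta — Blum by 9–6.
Blum vs Mbeki: 3 to 12, Mbeki.
Blum vs Yilmaz: 0 to 15, Yilmaz.
Gupta vs Mbeki: Gupta is ranked higher on 2+2+4+1 = 9 ballots, Mbeki on 6. Gupta wins 9–6.
Gupta vs Yilmaz: Gupta is ranked higher on 4 ballots, Yilmaz on 11. Yilmaz wins 11–4.
Mbeki vs Yilmaz: Mbeki preferred on 4 ballots; Yilmaz wins 11–4.
Yilmaz wins every pairwise contest, so Yilmaz is the Condorcet winner.

Yilmaz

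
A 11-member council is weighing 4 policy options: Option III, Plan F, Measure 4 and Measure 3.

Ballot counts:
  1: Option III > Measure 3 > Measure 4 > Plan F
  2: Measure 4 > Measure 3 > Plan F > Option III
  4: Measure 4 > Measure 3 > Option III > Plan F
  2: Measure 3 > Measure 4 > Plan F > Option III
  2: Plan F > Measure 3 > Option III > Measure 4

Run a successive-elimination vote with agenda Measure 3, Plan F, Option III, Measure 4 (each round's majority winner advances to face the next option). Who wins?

Measure 4

Round 1: Measure 3 vs Plan F — 9–2, Measure 3 advances.
Round 2: Measure 3 vs Option III — 10–1, Measure 3 advances.
Round 3: Measure 3 vs Measure 4 — 5–6, Measure 4 advances.
The agenda winner is Measure 4.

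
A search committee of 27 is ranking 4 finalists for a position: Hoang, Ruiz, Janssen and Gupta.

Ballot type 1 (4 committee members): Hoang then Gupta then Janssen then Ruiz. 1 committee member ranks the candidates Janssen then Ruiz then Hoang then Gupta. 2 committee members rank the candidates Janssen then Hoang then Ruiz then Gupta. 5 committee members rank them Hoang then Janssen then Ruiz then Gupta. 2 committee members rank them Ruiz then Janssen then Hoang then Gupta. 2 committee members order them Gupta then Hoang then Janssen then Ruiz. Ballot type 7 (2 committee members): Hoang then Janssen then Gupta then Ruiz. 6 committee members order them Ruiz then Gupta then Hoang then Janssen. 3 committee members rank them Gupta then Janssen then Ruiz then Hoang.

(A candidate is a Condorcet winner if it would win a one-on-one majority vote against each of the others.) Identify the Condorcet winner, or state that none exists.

Head-to-head results (27 committee members):
Hoang vs Ruiz: 15 to 12, Hoang.
Hoang vs Janssen: 4+5+2+2+6 = 19 for Hoang, 8 for Janssen — Hoang by 19–8.
Hoang vs Gupta: 16 to 11, Hoang.
Ruiz vs Janssen: Ruiz preferred on 2+6 = 8 ballots; Janssen wins 19–8.
Ruiz vs Gupta: 1+2+5+2+6 = 16 for Ruiz, 11 for Gupta — Ruiz by 16–11.
Janssen vs Gupta: Janssen is ranked higher on 1+2+5+2+2 = 12 ballots, Gupta on 15. Gupta wins 15–12.
Hoang beats each of Ruiz, Janssen, Gupta — Hoang is the Condorcet winner.

Hoang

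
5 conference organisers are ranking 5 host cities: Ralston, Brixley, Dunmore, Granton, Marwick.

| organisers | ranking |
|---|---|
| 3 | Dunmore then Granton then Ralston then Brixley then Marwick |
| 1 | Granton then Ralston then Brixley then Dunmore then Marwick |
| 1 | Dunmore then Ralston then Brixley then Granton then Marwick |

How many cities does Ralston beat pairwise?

Ralston against each rival (5 organisers):
Ralston vs Brixley: 3+1+1 = 5 for Ralston, 0 for Brixley — Ralston by 5–0.
Ralston vs Dunmore: Ralston preferred on 1 ballot; Dunmore wins 4–1.
Ralston vs Granton: Granton, 4–1.
Ralston vs Marwick: 3+1+1 = 5 for Ralston, 0 for Marwick — Ralston by 5–0.
Ralston beats Brixley, Marwick; loses to Dunmore, Granton — 2 pairwise wins.

2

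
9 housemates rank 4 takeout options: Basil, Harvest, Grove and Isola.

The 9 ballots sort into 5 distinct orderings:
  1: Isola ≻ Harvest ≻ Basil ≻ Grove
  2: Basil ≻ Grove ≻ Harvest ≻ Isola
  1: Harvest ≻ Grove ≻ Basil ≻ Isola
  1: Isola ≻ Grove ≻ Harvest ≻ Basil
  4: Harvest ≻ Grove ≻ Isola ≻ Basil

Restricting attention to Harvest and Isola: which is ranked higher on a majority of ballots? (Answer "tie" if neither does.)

Ballots ranking Harvest above Isola: 2 + 1 + 4 = 7.
Ballots ranking Isola above Harvest: 9 − 7 = 2.
Harvest wins the head-to-head 7–2.

Harvest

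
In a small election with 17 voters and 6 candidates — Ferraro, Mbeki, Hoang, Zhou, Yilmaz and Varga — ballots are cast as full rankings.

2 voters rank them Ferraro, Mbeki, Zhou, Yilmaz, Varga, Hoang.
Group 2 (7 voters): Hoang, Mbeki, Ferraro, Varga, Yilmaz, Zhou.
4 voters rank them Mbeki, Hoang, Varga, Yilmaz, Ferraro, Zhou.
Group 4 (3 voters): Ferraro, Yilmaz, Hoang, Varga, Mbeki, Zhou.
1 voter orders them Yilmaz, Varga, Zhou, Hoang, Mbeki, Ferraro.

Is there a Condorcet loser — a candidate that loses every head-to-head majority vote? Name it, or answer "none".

Head-to-head results (17 voters):
Ferraro vs Mbeki: Ferraro is ranked higher on 2+3 = 5 ballots, Mbeki on 12. Mbeki wins 12–5.
Ferraro vs Hoang: 2+3 = 5 for Ferraro, 12 for Hoang — Hoang by 12–5.
Ferraro vs Zhou: Ferraro preferred on 2+7+4+3 = 16 ballots; Ferraro wins 16–1.
Ferraro–Yilmaz: Ferraro 12–5.
Ferraro vs Varga: 12 to 5, Ferraro.
Mbeki vs Hoang: Hoang wins 11–6.
Mbeki vs Zhou: Mbeki wins 16–1.
Mbeki vs Yilmaz: 2+7+4 = 13 for Mbeki, 4 for Yilmaz — Mbeki by 13–4.
Mbeki vs Varga: 13 to 4, Mbeki.
Hoang vs Zhou: Hoang preferred on 7+4+3 = 14 ballots; Hoang wins 14–3.
Hoang vs Yilmaz: Hoang, 11–6.
Hoang vs Varga: 14 to 3, Hoang.
Zhou vs Yilmaz: Zhou is ranked higher on 2 ballots, Yilmaz on 15. Yilmaz wins 15–2.
Zhou vs Varga: Zhou is ranked higher on 2 ballots, Varga on 15. Varga wins 15–2.
Yilmaz–Varga: Varga 11–6.
Only Zhou has no wins; Zhou is the Condorcet loser.

Zhou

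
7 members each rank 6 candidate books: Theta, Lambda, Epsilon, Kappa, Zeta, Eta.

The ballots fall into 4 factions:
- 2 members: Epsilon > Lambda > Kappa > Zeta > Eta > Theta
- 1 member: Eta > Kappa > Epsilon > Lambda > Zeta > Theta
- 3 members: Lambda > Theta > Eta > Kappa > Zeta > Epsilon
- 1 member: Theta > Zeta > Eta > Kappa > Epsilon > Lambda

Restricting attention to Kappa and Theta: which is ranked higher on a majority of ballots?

Ballots ranking Kappa above Theta: 2 + 1 = 3.
Ballots ranking Theta above Kappa: 7 − 3 = 4.
Theta wins the head-to-head 4–3.

Theta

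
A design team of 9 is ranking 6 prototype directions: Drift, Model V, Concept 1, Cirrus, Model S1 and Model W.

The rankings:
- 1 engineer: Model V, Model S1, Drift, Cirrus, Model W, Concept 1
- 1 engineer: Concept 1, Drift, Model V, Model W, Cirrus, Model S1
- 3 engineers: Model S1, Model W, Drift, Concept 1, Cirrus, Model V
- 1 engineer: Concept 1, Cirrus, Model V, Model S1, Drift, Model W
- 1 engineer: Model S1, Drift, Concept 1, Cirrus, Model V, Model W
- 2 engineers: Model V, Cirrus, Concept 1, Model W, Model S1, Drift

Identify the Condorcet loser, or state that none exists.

Pairwise majorities:
Drift vs Model V: Drift preferred on 1+3+1 = 5 ballots; Drift wins 5–4.
Drift vs Concept 1: 5 to 4, Drift.
Drift vs Cirrus: Drift preferred on 1+1+3+1 = 6 ballots; Drift wins 6–3.
Drift vs Model S1: Model S1, 8–1.
Drift vs Model W: 1+1+1+1 = 4 for Drift, 5 for Model W — Model W by 5–4.
Model V vs Concept 1: Concept 1 wins 6–3.
Model V vs Cirrus: 1+1+2 = 4 for Model V, 5 for Cirrus — Cirrus by 5–4.
Model V vs Model S1: Model V wins 5–4.
Model V–Model W: Model V 6–3.
Concept 1–Cirrus: Concept 1 6–3.
Concept 1 vs Model S1: Concept 1 preferred on 1+1+2 = 4 ballots; Model S1 wins 5–4.
Concept 1 vs Model W: Concept 1 wins 5–4.
Cirrus vs Model S1: Model S1 wins 5–4.
Cirrus vs Model W: Cirrus, 5–4.
Model S1 vs Model W: Model S1 is ranked higher on 1+3+1+1 = 6 ballots, Model W on 3. Model S1 wins 6–3.
No design is winless: Drift beats Model V; Model V beats Model S1; Concept 1 beats Model V; Cirrus beats Model V; Model S1 beats Drift; Model W beats Drift. There is no Condorcet loser.

none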